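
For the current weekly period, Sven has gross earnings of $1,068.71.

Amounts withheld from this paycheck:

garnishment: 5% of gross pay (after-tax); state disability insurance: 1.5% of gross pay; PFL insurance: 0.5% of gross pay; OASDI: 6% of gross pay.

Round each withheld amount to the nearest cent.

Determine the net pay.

OASDI: $1,068.71 × 0.06 = $64.12
State disability insurance: $1,068.71 × 0.015 = $16.03
PFL insurance: $1,068.71 × 0.005 = $5.34
Garnishment: $1,068.71 × 0.05 = $53.44
Total deductions = $64.12 + $16.03 + $5.34 + $53.44 = $138.93
Net pay = $1,068.71 − $138.93 = $929.78

$929.78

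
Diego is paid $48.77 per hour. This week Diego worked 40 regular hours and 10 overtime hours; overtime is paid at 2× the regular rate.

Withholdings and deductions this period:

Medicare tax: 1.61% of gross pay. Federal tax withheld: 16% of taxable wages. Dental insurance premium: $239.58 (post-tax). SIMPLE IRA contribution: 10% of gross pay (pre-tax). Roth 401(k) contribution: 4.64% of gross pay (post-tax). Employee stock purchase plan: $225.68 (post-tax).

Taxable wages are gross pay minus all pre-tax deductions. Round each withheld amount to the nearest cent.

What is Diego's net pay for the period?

$1,564.06

Regular pay: 40 × $48.77 = $1,950.80
Overtime pay: 10 × $48.77 × 2 = $975.40
Gross pay = $1,950.80 + $975.40 = $2,926.20
SIMPLE IRA contribution: $2,926.20 × 0.1 = $292.62
Taxable wages = $2,926.20 − $292.62 = $2,633.58
Federal tax withheld: $2,633.58 × 0.16 = $421.37
Medicare tax: $2,926.20 × 0.0161 = $47.11
Employee stock purchase plan: $225.68
Dental insurance premium: $239.58
Roth 401(k) contribution: $2,926.20 × 0.0464 = $135.78
Total deductions = $292.62 + $421.37 + $47.11 + $225.68 + $239.58 + $135.78 = $1,362.14
Net pay = $2,926.20 − $1,362.14 = $1,564.06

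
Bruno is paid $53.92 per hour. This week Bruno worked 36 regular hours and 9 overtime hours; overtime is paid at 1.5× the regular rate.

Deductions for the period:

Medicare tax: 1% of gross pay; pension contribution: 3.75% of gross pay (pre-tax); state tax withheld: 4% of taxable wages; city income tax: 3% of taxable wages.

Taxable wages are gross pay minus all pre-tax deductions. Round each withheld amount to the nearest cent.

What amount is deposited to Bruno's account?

$2,362.43

Regular pay: 36 × $53.92 = $1,941.12
Overtime pay: 9 × $53.92 × 1.5 = $727.92
Gross pay = $1,941.12 + $727.92 = $2,669.04
Pension contribution: $2,669.04 × 0.0375 = $100.09
Taxable wages = $2,669.04 − $100.09 = $2,568.95
State tax withheld: $2,568.95 × 0.04 = $102.76
City income tax: $2,568.95 × 0.03 = $77.07
Medicare tax: $2,669.04 × 0.01 = $26.69
Total deductions = $100.09 + $102.76 + $77.07 + $26.69 = $306.61
Net pay = $2,669.04 − $306.61 = $2,362.43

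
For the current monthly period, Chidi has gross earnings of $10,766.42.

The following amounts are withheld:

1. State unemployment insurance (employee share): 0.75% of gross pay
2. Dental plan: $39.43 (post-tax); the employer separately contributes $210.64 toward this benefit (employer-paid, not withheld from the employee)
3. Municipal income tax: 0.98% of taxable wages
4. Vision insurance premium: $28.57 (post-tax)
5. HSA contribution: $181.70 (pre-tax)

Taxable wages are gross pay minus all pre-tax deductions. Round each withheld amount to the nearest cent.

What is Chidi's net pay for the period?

$10,332.24

HSA contribution: $181.70
Taxable wages = $10,766.42 − $181.70 = $10,584.72
Municipal income tax: $10,584.72 × 0.0098 = $103.73
State unemployment insurance (employee share): $10,766.42 × 0.0075 = $80.75
Dental plan: $39.43
Vision insurance premium: $28.57
(Employer's $210.64 toward dental plan is not withheld from the employee.)
Total deductions = $181.70 + $103.73 + $80.75 + $39.43 + $28.57 = $434.18
Net pay = $10,766.42 − $434.18 = $10,332.24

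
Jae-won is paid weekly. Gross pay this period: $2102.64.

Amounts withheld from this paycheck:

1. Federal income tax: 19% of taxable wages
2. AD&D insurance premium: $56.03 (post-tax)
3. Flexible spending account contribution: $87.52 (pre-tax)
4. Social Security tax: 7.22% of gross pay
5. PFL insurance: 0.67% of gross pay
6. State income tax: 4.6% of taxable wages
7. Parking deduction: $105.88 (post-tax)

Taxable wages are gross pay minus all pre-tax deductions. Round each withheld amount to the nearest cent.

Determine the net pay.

$1211.74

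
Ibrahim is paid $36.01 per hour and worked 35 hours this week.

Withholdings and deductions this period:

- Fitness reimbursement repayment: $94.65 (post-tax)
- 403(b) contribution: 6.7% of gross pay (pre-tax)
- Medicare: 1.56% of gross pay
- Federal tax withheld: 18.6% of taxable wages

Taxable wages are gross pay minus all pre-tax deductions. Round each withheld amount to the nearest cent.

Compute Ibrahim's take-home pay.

$842.88

Gross pay: 35 × $36.01 = $1,260.35
403(b) contribution: $1,260.35 × 0.067 = $84.44
Taxable wages = $1,260.35 − $84.44 = $1,175.91
Federal tax withheld: $1,175.91 × 0.186 = $218.72
Medicare: $1,260.35 × 0.0156 = $19.66
Fitness reimbursement repayment: $94.65
Total deductions = $84.44 + $218.72 + $19.66 + $94.65 = $417.47
Net pay = $1,260.35 − $417.47 = $842.88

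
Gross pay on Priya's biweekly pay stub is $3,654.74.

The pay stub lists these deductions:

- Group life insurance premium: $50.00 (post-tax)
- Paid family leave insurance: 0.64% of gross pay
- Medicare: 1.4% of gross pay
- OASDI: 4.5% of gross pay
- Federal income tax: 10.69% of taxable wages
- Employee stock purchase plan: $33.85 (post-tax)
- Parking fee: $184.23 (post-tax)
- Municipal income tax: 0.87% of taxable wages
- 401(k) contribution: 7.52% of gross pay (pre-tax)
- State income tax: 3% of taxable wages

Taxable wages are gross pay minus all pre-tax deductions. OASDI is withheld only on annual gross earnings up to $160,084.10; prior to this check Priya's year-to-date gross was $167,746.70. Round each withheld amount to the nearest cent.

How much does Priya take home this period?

$2,545.14

401(k) contribution: $3,654.74 × 0.0752 = $274.84
Taxable wages = $3,654.74 − $274.84 = $3,379.90
Federal income tax: $3,379.90 × 0.1069 = $361.31
Municipal income tax: $3,379.90 × 0.0087 = $29.41
State income tax: $3,379.90 × 0.03 = $101.40
Medicare: $3,654.74 × 0.014 = $51.17
OASDI: annual cap $160,084.10 already reached (YTD $167,746.70), so $0.00
Paid family leave insurance: $3,654.74 × 0.0064 = $23.39
Group life insurance premium: $50.00
Employee stock purchase plan: $33.85
Parking fee: $184.23
Total deductions = $274.84 + $361.31 + $29.41 + $101.40 + $51.17 + $0.00 + $23.39 + $50.00 + $33.85 + $184.23 = $1,109.60
Net pay = $3,654.74 − $1,109.60 = $2,545.14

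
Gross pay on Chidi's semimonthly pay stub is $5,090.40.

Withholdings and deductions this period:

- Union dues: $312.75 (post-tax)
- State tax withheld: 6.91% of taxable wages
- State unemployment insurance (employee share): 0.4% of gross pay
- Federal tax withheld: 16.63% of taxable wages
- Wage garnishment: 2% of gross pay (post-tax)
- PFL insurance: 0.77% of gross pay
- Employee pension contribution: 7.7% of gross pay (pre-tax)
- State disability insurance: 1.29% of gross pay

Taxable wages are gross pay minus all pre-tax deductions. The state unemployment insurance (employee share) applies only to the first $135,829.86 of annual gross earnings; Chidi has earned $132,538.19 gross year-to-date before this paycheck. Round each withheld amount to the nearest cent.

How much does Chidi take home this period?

$3,059.83

Employee pension contribution: $5,090.40 × 0.077 = $391.96
Taxable wages = $5,090.40 − $391.96 = $4,698.44
Federal tax withheld: $4,698.44 × 0.1663 = $781.35
State tax withheld: $4,698.44 × 0.0691 = $324.66
State unemployment insurance (employee share): only $135,829.86 − $132,538.19 = $3,291.67 of this check is subject → $3,291.67 × 0.004 = $13.17
State disability insurance: $5,090.40 × 0.0129 = $65.67
PFL insurance: $5,090.40 × 0.0077 = $39.20
Wage garnishment: $5,090.40 × 0.02 = $101.81
Union dues: $312.75
Total deductions = $391.96 + $781.35 + $324.66 + $13.17 + $65.67 + $39.20 + $101.81 + $312.75 = $2,030.57
Net pay = $5,090.40 − $2,030.57 = $3,059.83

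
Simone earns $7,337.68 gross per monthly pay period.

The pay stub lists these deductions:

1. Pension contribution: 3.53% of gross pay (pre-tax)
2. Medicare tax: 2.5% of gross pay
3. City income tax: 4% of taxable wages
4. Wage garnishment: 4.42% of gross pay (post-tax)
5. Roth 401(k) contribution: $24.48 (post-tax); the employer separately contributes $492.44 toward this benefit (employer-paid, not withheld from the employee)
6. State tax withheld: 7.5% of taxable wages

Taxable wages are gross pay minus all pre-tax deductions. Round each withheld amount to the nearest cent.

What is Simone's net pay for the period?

$5,732.36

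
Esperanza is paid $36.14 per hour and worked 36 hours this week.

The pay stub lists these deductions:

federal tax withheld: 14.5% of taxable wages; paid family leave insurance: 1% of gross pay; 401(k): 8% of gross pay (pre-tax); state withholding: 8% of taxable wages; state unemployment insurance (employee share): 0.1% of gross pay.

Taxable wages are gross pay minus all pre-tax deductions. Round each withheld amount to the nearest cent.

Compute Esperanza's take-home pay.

Gross pay: 36 × $36.14 = $1301.04
401(k): $1301.04 × 0.08 = $104.08
Taxable wages = $1301.04 − $104.08 = $1196.96
Federal tax withheld: $1196.96 × 0.145 = $173.56
State withholding: $1196.96 × 0.08 = $95.76
State unemployment insurance (employee share): $1301.04 × 0.001 = $1.30
Paid family leave insurance: $1301.04 × 0.01 = $13.01
Total deductions = $104.08 + $173.56 + $95.76 + $1.30 + $13.01 = $387.71
Net pay = $1301.04 − $387.71 = $913.33

$913.33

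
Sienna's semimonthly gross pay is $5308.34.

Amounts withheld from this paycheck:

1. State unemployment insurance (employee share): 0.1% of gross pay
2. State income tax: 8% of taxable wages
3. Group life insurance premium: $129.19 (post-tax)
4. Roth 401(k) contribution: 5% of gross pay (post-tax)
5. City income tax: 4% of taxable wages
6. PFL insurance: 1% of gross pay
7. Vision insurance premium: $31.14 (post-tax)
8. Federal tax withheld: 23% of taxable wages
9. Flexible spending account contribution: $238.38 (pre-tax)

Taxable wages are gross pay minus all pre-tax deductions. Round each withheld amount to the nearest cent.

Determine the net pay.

$2811.33

Flexible spending account contribution: $238.38
Taxable wages = $5308.34 − $238.38 = $5069.96
State income tax: $5069.96 × 0.08 = $405.60
City income tax: $5069.96 × 0.04 = $202.80
Federal tax withheld: $5069.96 × 0.23 = $1166.09
PFL insurance: $5308.34 × 0.01 = $53.08
State unemployment insurance (employee share): $5308.34 × 0.001 = $5.31
Roth 401(k) contribution: $5308.34 × 0.05 = $265.42
Vision insurance premium: $31.14
Group life insurance premium: $129.19
Total deductions = $238.38 + $405.60 + $202.80 + $1166.09 + $53.08 + $5.31 + $265.42 + $31.14 + $129.19 = $2497.01
Net pay = $5308.34 − $2497.01 = $2811.33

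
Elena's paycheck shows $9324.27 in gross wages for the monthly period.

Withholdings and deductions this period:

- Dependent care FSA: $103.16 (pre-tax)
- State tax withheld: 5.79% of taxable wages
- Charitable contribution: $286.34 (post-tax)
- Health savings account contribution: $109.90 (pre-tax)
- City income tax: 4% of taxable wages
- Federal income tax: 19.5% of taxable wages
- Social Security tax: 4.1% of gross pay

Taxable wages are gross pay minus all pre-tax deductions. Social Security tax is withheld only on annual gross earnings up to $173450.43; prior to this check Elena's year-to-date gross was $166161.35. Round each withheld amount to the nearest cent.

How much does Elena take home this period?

$5857.34

Dependent care FSA: $103.16
Health savings account contribution: $109.90
Pre-tax total = $103.16 + $109.90 = $213.06
Taxable wages = $9324.27 − $213.06 = $9111.21
State tax withheld: $9111.21 × 0.0579 = $527.54
Federal income tax: $9111.21 × 0.195 = $1776.69
City income tax: $9111.21 × 0.04 = $364.45
Social Security tax: only $173450.43 − $166161.35 = $7289.08 of this check is subject → $7289.08 × 0.041 = $298.85
Charitable contribution: $286.34
Total deductions = $103.16 + $109.90 + $527.54 + $1776.69 + $364.45 + $298.85 + $286.34 = $3466.93
Net pay = $9324.27 − $3466.93 = $5857.34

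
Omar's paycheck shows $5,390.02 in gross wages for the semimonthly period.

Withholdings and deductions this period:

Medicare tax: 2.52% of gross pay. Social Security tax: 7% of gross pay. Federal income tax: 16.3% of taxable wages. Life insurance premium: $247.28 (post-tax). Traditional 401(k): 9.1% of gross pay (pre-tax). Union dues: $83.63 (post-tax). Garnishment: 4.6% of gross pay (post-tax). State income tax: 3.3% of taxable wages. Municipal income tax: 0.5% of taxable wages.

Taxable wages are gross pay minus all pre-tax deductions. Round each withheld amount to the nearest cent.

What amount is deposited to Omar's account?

Traditional 401(k): $5,390.02 × 0.091 = $490.49
Taxable wages = $5,390.02 − $490.49 = $4,899.53
Municipal income tax: $4,899.53 × 0.005 = $24.50
State income tax: $4,899.53 × 0.033 = $161.68
Federal income tax: $4,899.53 × 0.163 = $798.62
Medicare tax: $5,390.02 × 0.0252 = $135.83
Social Security tax: $5,390.02 × 0.07 = $377.30
Life insurance premium: $247.28
Union dues: $83.63
Garnishment: $5,390.02 × 0.046 = $247.94
Total deductions = $490.49 + $24.50 + $161.68 + $798.62 + $135.83 + $377.30 + $247.28 + $83.63 + $247.94 = $2,567.27
Net pay = $5,390.02 − $2,567.27 = $2,822.75

$2,822.75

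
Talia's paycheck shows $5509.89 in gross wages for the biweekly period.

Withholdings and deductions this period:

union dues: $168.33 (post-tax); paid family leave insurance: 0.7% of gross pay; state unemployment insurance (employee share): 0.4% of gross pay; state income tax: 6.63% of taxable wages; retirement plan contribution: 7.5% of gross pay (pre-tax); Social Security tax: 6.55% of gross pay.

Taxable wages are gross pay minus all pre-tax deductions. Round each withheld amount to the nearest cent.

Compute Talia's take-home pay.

Retirement plan contribution: $5509.89 × 0.075 = $413.24
Taxable wages = $5509.89 − $413.24 = $5096.65
State income tax: $5096.65 × 0.0663 = $337.91
Paid family leave insurance: $5509.89 × 0.007 = $38.57
Social Security tax: $5509.89 × 0.0655 = $360.90
State unemployment insurance (employee share): $5509.89 × 0.004 = $22.04
Union dues: $168.33
Total deductions = $413.24 + $337.91 + $38.57 + $360.90 + $22.04 + $168.33 = $1340.99
Net pay = $5509.89 − $1340.99 = $4168.90

$4168.90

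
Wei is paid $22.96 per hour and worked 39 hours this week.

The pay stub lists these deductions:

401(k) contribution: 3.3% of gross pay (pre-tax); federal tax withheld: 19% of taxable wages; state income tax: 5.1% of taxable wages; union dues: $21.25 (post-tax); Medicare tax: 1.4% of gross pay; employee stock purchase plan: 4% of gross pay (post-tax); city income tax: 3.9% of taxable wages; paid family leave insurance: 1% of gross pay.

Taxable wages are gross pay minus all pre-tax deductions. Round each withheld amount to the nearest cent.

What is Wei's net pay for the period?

Gross pay: 39 × $22.96 = $895.44
401(k) contribution: $895.44 × 0.033 = $29.55
Taxable wages = $895.44 − $29.55 = $865.89
City income tax: $865.89 × 0.039 = $33.77
Federal tax withheld: $865.89 × 0.19 = $164.52
State income tax: $865.89 × 0.051 = $44.16
Medicare tax: $895.44 × 0.014 = $12.54
Paid family leave insurance: $895.44 × 0.01 = $8.95
Employee stock purchase plan: $895.44 × 0.04 = $35.82
Union dues: $21.25
Total deductions = $29.55 + $33.77 + $164.52 + $44.16 + $12.54 + $8.95 + $35.82 + $21.25 = $350.56
Net pay = $895.44 − $350.56 = $544.88

$544.88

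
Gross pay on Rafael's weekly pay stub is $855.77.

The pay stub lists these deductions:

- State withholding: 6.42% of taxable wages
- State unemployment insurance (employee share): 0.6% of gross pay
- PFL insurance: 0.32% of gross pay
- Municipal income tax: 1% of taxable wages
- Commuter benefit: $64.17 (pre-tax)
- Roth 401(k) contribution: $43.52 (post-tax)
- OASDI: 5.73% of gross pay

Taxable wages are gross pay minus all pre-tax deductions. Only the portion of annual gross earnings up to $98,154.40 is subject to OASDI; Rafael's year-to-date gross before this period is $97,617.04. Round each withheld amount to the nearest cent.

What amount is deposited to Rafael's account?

$650.68

Commuter benefit: $64.17
Taxable wages = $855.77 − $64.17 = $791.60
Municipal income tax: $791.60 × 0.01 = $7.92
State withholding: $791.60 × 0.0642 = $50.82
PFL insurance: $855.77 × 0.0032 = $2.74
OASDI: only $98,154.40 − $97,617.04 = $537.36 of this check is subject → $537.36 × 0.0573 = $30.79
State unemployment insurance (employee share): $855.77 × 0.006 = $5.13
Roth 401(k) contribution: $43.52
Total deductions = $64.17 + $7.92 + $50.82 + $2.74 + $30.79 + $5.13 + $43.52 = $205.09
Net pay = $855.77 − $205.09 = $650.68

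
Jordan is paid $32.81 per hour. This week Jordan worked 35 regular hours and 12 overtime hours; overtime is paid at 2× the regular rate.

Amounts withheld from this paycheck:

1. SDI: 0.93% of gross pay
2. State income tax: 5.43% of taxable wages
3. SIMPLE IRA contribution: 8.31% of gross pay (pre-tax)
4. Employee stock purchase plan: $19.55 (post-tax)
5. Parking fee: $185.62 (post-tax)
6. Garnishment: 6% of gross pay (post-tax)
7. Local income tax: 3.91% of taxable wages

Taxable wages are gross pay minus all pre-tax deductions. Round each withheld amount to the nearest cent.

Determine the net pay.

Regular pay: 35 × $32.81 = $1,148.35
Overtime pay: 12 × $32.81 × 2 = $787.44
Gross pay = $1,148.35 + $787.44 = $1,935.79
SIMPLE IRA contribution: $1,935.79 × 0.0831 = $160.86
Taxable wages = $1,935.79 − $160.86 = $1,774.93
Local income tax: $1,774.93 × 0.0391 = $69.40
State income tax: $1,774.93 × 0.0543 = $96.38
SDI: $1,935.79 × 0.0093 = $18.00
Garnishment: $1,935.79 × 0.06 = $116.15
Employee stock purchase plan: $19.55
Parking fee: $185.62
Total deductions = $160.86 + $69.40 + $96.38 + $18.00 + $116.15 + $19.55 + $185.62 = $665.96
Net pay = $1,935.79 − $665.96 = $1,269.83

$1,269.83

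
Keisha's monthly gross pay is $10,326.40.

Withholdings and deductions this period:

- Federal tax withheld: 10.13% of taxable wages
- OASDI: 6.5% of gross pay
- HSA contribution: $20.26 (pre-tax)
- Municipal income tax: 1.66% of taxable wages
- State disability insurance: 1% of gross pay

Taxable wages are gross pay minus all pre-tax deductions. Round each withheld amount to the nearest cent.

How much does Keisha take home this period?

$8,316.57

HSA contribution: $20.26
Taxable wages = $10,326.40 − $20.26 = $10,306.14
Federal tax withheld: $10,306.14 × 0.1013 = $1,044.01
Municipal income tax: $10,306.14 × 0.0166 = $171.08
State disability insurance: $10,326.40 × 0.01 = $103.26
OASDI: $10,326.40 × 0.065 = $671.22
Total deductions = $20.26 + $1,044.01 + $171.08 + $103.26 + $671.22 = $2,009.83
Net pay = $10,326.40 − $2,009.83 = $8,316.57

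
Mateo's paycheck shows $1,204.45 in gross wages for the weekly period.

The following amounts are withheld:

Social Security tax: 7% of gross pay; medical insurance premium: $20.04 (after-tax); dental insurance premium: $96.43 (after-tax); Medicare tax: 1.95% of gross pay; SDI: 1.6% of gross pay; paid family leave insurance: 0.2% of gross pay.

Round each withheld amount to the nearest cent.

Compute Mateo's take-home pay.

$958.50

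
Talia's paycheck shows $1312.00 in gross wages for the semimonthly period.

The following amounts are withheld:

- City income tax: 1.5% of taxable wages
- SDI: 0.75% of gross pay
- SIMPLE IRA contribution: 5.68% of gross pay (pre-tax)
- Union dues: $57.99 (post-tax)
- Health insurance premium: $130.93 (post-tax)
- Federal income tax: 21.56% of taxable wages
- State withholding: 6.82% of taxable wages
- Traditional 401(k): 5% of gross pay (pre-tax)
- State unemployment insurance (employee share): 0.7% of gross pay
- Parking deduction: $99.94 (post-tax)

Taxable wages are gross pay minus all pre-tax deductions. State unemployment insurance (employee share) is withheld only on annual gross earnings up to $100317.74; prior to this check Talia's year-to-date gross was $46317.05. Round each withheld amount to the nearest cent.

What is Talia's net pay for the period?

$513.84

SIMPLE IRA contribution: $1312.00 × 0.0568 = $74.52
Traditional 401(k): $1312.00 × 0.05 = $65.60
Pre-tax total = $74.52 + $65.60 = $140.12
Taxable wages = $1312.00 − $140.12 = $1171.88
City income tax: $1171.88 × 0.015 = $17.58
State withholding: $1171.88 × 0.0682 = $79.92
Federal income tax: $1171.88 × 0.2156 = $252.66
SDI: $1312.00 × 0.0075 = $9.84
State unemployment insurance (employee share): cap not yet reached, full $1312.00 is subject → $1312.00 × 0.007 = $9.18
Union dues: $57.99
Health insurance premium: $130.93
Parking deduction: $99.94
Total deductions = $74.52 + $65.60 + $17.58 + $79.92 + $252.66 + $9.84 + $9.18 + $57.99 + $130.93 + $99.94 = $798.16
Net pay = $1312.00 − $798.16 = $513.84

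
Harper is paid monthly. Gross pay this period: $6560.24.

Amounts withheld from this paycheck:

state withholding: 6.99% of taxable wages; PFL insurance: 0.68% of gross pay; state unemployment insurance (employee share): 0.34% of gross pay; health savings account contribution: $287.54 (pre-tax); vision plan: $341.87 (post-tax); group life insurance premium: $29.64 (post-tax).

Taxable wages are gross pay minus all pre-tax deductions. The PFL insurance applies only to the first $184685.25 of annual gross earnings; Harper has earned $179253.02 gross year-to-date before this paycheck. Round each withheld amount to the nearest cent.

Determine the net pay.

$5403.49

Health savings account contribution: $287.54
Taxable wages = $6560.24 − $287.54 = $6272.70
State withholding: $6272.70 × 0.0699 = $438.46
PFL insurance: only $184685.25 − $179253.02 = $5432.23 of this check is subject → $5432.23 × 0.0068 = $36.94
State unemployment insurance (employee share): $6560.24 × 0.0034 = $22.30
Group life insurance premium: $29.64
Vision plan: $341.87
Total deductions = $287.54 + $438.46 + $36.94 + $22.30 + $29.64 + $341.87 = $1156.75
Net pay = $6560.24 − $1156.75 = $5403.49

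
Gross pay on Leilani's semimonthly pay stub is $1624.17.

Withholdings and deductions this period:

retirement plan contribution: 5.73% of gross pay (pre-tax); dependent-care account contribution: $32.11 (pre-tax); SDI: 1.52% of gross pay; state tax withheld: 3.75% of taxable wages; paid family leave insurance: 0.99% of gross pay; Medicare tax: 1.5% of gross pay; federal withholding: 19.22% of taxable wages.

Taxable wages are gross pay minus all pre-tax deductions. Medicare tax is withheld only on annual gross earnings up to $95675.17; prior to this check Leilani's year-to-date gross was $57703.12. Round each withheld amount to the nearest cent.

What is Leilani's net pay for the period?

Dependent-care account contribution: $32.11
Retirement plan contribution: $1624.17 × 0.0573 = $93.06
Pre-tax total = $32.11 + $93.06 = $125.17
Taxable wages = $1624.17 − $125.17 = $1499.00
State tax withheld: $1499.00 × 0.0375 = $56.21
Federal withholding: $1499.00 × 0.1922 = $288.11
Medicare tax: cap not yet reached, full $1624.17 is subject → $1624.17 × 0.015 = $24.36
Paid family leave insurance: $1624.17 × 0.0099 = $16.08
SDI: $1624.17 × 0.0152 = $24.69
Total deductions = $32.11 + $93.06 + $56.21 + $288.11 + $24.36 + $16.08 + $24.69 = $534.62
Net pay = $1624.17 − $534.62 = $1089.55

$1089.55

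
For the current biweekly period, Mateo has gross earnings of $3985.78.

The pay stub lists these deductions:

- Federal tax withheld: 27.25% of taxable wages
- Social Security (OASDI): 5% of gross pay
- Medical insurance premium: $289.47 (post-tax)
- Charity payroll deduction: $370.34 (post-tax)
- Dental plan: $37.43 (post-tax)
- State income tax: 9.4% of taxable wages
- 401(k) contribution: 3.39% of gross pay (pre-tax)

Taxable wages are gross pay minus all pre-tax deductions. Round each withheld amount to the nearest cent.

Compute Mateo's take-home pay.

$1542.87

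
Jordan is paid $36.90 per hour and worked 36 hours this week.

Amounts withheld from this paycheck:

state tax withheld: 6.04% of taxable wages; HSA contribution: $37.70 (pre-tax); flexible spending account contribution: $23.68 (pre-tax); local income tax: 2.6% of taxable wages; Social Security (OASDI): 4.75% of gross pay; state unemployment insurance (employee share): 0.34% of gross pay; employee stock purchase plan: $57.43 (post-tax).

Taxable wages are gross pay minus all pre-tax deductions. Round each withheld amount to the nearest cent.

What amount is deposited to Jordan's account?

$1,032.50

Gross pay: 36 × $36.90 = $1,328.40
HSA contribution: $37.70
Flexible spending account contribution: $23.68
Pre-tax total = $37.70 + $23.68 = $61.38
Taxable wages = $1,328.40 − $61.38 = $1,267.02
State tax withheld: $1,267.02 × 0.0604 = $76.53
Local income tax: $1,267.02 × 0.026 = $32.94
Social Security (OASDI): $1,328.40 × 0.0475 = $63.10
State unemployment insurance (employee share): $1,328.40 × 0.0034 = $4.52
Employee stock purchase plan: $57.43
Total deductions = $37.70 + $23.68 + $76.53 + $32.94 + $63.10 + $4.52 + $57.43 = $295.90
Net pay = $1,328.40 − $295.90 = $1,032.50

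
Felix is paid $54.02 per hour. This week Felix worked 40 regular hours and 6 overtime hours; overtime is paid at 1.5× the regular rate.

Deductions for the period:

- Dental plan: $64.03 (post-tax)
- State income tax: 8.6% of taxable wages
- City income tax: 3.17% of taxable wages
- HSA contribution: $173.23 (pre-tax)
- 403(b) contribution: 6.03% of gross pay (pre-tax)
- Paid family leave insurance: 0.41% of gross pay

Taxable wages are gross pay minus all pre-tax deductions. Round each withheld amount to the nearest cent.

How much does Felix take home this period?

$1,966.88

Regular pay: 40 × $54.02 = $2,160.80
Overtime pay: 6 × $54.02 × 1.5 = $486.18
Gross pay = $2,160.80 + $486.18 = $2,646.98
403(b) contribution: $2,646.98 × 0.0603 = $159.61
HSA contribution: $173.23
Pre-tax total = $159.61 + $173.23 = $332.84
Taxable wages = $2,646.98 − $332.84 = $2,314.14
City income tax: $2,314.14 × 0.0317 = $73.36
State income tax: $2,314.14 × 0.086 = $199.02
Paid family leave insurance: $2,646.98 × 0.0041 = $10.85
Dental plan: $64.03
Total deductions = $159.61 + $173.23 + $73.36 + $199.02 + $10.85 + $64.03 = $680.10
Net pay = $2,646.98 − $680.10 = $1,966.88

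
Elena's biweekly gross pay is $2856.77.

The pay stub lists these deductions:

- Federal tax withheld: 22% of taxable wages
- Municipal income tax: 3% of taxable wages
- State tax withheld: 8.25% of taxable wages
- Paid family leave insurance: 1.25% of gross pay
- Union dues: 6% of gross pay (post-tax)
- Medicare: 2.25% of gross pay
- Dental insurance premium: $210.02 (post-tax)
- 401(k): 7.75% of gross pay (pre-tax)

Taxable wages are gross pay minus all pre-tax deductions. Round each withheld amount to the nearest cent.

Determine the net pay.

401(k): $2856.77 × 0.0775 = $221.40
Taxable wages = $2856.77 − $221.40 = $2635.37
Federal tax withheld: $2635.37 × 0.22 = $579.78
State tax withheld: $2635.37 × 0.0825 = $217.42
Municipal income tax: $2635.37 × 0.03 = $79.06
Medicare: $2856.77 × 0.0225 = $64.28
Paid family leave insurance: $2856.77 × 0.0125 = $35.71
Union dues: $2856.77 × 0.06 = $171.41
Dental insurance premium: $210.02
Total deductions = $221.40 + $579.78 + $217.42 + $79.06 + $64.28 + $35.71 + $171.41 + $210.02 = $1579.08
Net pay = $2856.77 − $1579.08 = $1277.69

$1277.69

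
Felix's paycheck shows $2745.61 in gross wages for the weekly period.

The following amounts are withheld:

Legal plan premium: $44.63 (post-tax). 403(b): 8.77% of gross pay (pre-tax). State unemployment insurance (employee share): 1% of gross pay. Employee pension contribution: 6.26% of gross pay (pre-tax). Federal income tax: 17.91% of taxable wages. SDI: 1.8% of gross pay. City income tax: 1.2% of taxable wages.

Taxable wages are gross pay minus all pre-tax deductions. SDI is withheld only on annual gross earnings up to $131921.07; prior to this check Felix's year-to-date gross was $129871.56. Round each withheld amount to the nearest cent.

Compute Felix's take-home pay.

$1778.13

Employee pension contribution: $2745.61 × 0.0626 = $171.88
403(b): $2745.61 × 0.0877 = $240.79
Pre-tax total = $171.88 + $240.79 = $412.67
Taxable wages = $2745.61 − $412.67 = $2332.94
City income tax: $2332.94 × 0.012 = $28.00
Federal income tax: $2332.94 × 0.1791 = $417.83
State unemployment insurance (employee share): $2745.61 × 0.01 = $27.46
SDI: only $131921.07 − $129871.56 = $2049.51 of this check is subject → $2049.51 × 0.018 = $36.89
Legal plan premium: $44.63
Total deductions = $171.88 + $240.79 + $28.00 + $417.83 + $27.46 + $36.89 + $44.63 = $967.48
Net pay = $2745.61 − $967.48 = $1778.13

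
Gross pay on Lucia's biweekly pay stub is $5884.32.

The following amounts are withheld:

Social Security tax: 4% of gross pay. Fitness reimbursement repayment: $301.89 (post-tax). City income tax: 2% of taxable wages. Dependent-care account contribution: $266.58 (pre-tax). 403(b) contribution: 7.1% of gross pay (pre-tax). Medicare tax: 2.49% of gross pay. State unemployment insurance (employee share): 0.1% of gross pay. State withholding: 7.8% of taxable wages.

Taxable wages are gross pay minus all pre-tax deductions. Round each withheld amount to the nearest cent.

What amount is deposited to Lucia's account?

$4000.69

403(b) contribution: $5884.32 × 0.071 = $417.79
Dependent-care account contribution: $266.58
Pre-tax total = $417.79 + $266.58 = $684.37
Taxable wages = $5884.32 − $684.37 = $5199.95
City income tax: $5199.95 × 0.02 = $104.00
State withholding: $5199.95 × 0.078 = $405.60
Social Security tax: $5884.32 × 0.04 = $235.37
Medicare tax: $5884.32 × 0.0249 = $146.52
State unemployment insurance (employee share): $5884.32 × 0.001 = $5.88
Fitness reimbursement repayment: $301.89
Total deductions = $417.79 + $266.58 + $104.00 + $405.60 + $235.37 + $146.52 + $5.88 + $301.89 = $1883.63
Net pay = $5884.32 − $1883.63 = $4000.69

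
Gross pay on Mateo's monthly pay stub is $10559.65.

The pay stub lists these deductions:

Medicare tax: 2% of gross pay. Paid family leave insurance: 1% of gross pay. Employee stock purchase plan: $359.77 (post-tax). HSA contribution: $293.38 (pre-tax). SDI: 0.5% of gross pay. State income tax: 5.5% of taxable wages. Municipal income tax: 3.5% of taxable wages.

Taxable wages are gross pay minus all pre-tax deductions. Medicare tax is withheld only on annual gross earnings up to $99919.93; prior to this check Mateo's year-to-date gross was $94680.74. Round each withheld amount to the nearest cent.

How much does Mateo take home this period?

$8719.36

HSA contribution: $293.38
Taxable wages = $10559.65 − $293.38 = $10266.27
Municipal income tax: $10266.27 × 0.035 = $359.32
State income tax: $10266.27 × 0.055 = $564.64
Medicare tax: only $99919.93 − $94680.74 = $5239.19 of this check is subject → $5239.19 × 0.02 = $104.78
SDI: $10559.65 × 0.005 = $52.80
Paid family leave insurance: $10559.65 × 0.01 = $105.60
Employee stock purchase plan: $359.77
Total deductions = $293.38 + $359.32 + $564.64 + $104.78 + $52.80 + $105.60 + $359.77 = $1840.29
Net pay = $10559.65 − $1840.29 = $8719.36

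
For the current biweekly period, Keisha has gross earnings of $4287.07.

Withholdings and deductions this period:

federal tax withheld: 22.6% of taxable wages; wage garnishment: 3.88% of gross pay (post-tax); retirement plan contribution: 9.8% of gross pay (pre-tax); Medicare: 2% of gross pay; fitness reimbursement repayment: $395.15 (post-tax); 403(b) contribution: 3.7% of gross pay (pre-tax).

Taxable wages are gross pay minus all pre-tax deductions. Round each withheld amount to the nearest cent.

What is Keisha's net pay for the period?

403(b) contribution: $4287.07 × 0.037 = $158.62
Retirement plan contribution: $4287.07 × 0.098 = $420.13
Pre-tax total = $158.62 + $420.13 = $578.75
Taxable wages = $4287.07 − $578.75 = $3708.32
Federal tax withheld: $3708.32 × 0.226 = $838.08
Medicare: $4287.07 × 0.02 = $85.74
Fitness reimbursement repayment: $395.15
Wage garnishment: $4287.07 × 0.0388 = $166.34
Total deductions = $158.62 + $420.13 + $838.08 + $85.74 + $395.15 + $166.34 = $2064.06
Net pay = $4287.07 − $2064.06 = $2223.01

$2223.01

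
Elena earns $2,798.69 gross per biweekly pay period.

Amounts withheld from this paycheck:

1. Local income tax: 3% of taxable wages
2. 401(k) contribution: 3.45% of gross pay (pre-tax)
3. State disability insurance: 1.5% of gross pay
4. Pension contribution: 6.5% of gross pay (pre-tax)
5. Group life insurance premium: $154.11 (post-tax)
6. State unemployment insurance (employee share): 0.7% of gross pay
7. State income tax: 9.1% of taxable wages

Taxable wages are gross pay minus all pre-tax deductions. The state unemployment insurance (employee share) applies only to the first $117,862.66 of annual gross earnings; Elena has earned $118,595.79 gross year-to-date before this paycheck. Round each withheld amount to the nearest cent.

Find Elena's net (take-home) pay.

Pension contribution: $2,798.69 × 0.065 = $181.91
401(k) contribution: $2,798.69 × 0.0345 = $96.55
Pre-tax total = $181.91 + $96.55 = $278.46
Taxable wages = $2,798.69 − $278.46 = $2,520.23
State income tax: $2,520.23 × 0.091 = $229.34
Local income tax: $2,520.23 × 0.03 = $75.61
State unemployment insurance (employee share): annual cap $117,862.66 already reached (YTD $118,595.79), so $0.00
State disability insurance: $2,798.69 × 0.015 = $41.98
Group life insurance premium: $154.11
Total deductions = $181.91 + $96.55 + $229.34 + $75.61 + $0.00 + $41.98 + $154.11 = $779.50
Net pay = $2,798.69 − $779.50 = $2,019.19

$2,019.19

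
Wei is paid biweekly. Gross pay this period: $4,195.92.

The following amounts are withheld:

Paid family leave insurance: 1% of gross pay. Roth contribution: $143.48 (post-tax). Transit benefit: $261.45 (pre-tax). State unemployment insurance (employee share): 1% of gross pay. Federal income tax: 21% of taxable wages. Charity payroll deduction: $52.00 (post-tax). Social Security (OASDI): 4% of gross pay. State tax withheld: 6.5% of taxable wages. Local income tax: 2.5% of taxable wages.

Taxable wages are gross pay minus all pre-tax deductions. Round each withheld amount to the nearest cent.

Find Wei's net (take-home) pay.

Transit benefit: $261.45
Taxable wages = $4,195.92 − $261.45 = $3,934.47
State tax withheld: $3,934.47 × 0.065 = $255.74
Federal income tax: $3,934.47 × 0.21 = $826.24
Local income tax: $3,934.47 × 0.025 = $98.36
Paid family leave insurance: $4,195.92 × 0.01 = $41.96
State unemployment insurance (employee share): $4,195.92 × 0.01 = $41.96
Social Security (OASDI): $4,195.92 × 0.04 = $167.84
Charity payroll deduction: $52.00
Roth contribution: $143.48
Total deductions = $261.45 + $255.74 + $826.24 + $98.36 + $41.96 + $41.96 + $167.84 + $52.00 + $143.48 = $1,889.03
Net pay = $4,195.92 − $1,889.03 = $2,306.89

$2,306.89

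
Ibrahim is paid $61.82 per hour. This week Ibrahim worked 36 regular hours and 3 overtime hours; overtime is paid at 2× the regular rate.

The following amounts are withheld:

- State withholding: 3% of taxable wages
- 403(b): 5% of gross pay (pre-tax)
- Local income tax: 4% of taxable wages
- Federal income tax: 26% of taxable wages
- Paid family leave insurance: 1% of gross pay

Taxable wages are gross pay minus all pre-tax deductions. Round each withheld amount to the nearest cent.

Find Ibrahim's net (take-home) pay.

Regular pay: 36 × $61.82 = $2225.52
Overtime pay: 3 × $61.82 × 2 = $370.92
Gross pay = $2225.52 + $370.92 = $2596.44
403(b): $2596.44 × 0.05 = $129.82
Taxable wages = $2596.44 − $129.82 = $2466.62
Federal income tax: $2466.62 × 0.26 = $641.32
Local income tax: $2466.62 × 0.04 = $98.66
State withholding: $2466.62 × 0.03 = $74.00
Paid family leave insurance: $2596.44 × 0.01 = $25.96
Total deductions = $129.82 + $641.32 + $98.66 + $74.00 + $25.96 = $969.76
Net pay = $2596.44 − $969.76 = $1626.68

$1626.68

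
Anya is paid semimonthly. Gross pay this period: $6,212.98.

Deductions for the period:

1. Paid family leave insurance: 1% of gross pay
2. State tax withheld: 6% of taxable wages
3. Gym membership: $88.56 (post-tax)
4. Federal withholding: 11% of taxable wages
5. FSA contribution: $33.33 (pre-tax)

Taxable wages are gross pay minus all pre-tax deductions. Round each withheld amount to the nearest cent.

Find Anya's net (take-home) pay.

FSA contribution: $33.33
Taxable wages = $6,212.98 − $33.33 = $6,179.65
Federal withholding: $6,179.65 × 0.11 = $679.76
State tax withheld: $6,179.65 × 0.06 = $370.78
Paid family leave insurance: $6,212.98 × 0.01 = $62.13
Gym membership: $88.56
Total deductions = $33.33 + $679.76 + $370.78 + $62.13 + $88.56 = $1,234.56
Net pay = $6,212.98 − $1,234.56 = $4,978.42

$4,978.42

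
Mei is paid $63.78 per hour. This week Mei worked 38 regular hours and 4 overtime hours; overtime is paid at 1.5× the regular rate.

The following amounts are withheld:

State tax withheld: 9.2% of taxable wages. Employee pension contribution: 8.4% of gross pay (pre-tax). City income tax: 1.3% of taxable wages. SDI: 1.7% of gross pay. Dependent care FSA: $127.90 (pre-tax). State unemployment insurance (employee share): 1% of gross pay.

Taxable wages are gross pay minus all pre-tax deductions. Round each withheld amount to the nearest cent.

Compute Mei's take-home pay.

$2,110.44

Regular pay: 38 × $63.78 = $2,423.64
Overtime pay: 4 × $63.78 × 1.5 = $382.68
Gross pay = $2,423.64 + $382.68 = $2,806.32
Dependent care FSA: $127.90
Employee pension contribution: $2,806.32 × 0.084 = $235.73
Pre-tax total = $127.90 + $235.73 = $363.63
Taxable wages = $2,806.32 − $363.63 = $2,442.69
City income tax: $2,442.69 × 0.013 = $31.75
State tax withheld: $2,442.69 × 0.092 = $224.73
SDI: $2,806.32 × 0.017 = $47.71
State unemployment insurance (employee share): $2,806.32 × 0.01 = $28.06
Total deductions = $127.90 + $235.73 + $31.75 + $224.73 + $47.71 + $28.06 = $695.88
Net pay = $2,806.32 − $695.88 = $2,110.44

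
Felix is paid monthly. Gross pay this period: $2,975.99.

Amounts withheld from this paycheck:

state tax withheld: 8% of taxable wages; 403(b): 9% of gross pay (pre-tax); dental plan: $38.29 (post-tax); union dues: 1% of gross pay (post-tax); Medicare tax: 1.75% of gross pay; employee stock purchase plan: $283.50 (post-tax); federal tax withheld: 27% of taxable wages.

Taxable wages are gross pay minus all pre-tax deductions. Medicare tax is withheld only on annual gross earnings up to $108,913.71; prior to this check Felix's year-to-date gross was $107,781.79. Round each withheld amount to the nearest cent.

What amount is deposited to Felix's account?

$1,388.94

403(b): $2,975.99 × 0.09 = $267.84
Taxable wages = $2,975.99 − $267.84 = $2,708.15
Federal tax withheld: $2,708.15 × 0.27 = $731.20
State tax withheld: $2,708.15 × 0.08 = $216.65
Medicare tax: only $108,913.71 − $107,781.79 = $1,131.92 of this check is subject → $1,131.92 × 0.0175 = $19.81
Employee stock purchase plan: $283.50
Union dues: $2,975.99 × 0.01 = $29.76
Dental plan: $38.29
Total deductions = $267.84 + $731.20 + $216.65 + $19.81 + $283.50 + $29.76 + $38.29 = $1,587.05
Net pay = $2,975.99 − $1,587.05 = $1,388.94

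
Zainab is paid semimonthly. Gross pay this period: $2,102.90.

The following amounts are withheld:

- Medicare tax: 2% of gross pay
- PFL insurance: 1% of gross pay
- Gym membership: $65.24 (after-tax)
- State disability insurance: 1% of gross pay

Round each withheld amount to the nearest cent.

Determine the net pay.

$1,953.54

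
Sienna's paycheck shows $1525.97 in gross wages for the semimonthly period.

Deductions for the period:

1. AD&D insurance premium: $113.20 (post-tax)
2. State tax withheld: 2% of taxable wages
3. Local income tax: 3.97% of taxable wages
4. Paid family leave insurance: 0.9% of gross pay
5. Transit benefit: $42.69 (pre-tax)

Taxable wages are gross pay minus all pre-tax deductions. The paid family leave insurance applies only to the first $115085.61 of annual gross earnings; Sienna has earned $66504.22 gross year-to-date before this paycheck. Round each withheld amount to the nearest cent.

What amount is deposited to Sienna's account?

$1267.79

Transit benefit: $42.69
Taxable wages = $1525.97 − $42.69 = $1483.28
State tax withheld: $1483.28 × 0.02 = $29.67
Local income tax: $1483.28 × 0.0397 = $58.89
Paid family leave insurance: cap not yet reached, full $1525.97 is subject → $1525.97 × 0.009 = $13.73
AD&D insurance premium: $113.20
Total deductions = $42.69 + $29.67 + $58.89 + $13.73 + $113.20 = $258.18
Net pay = $1525.97 − $258.18 = $1267.79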